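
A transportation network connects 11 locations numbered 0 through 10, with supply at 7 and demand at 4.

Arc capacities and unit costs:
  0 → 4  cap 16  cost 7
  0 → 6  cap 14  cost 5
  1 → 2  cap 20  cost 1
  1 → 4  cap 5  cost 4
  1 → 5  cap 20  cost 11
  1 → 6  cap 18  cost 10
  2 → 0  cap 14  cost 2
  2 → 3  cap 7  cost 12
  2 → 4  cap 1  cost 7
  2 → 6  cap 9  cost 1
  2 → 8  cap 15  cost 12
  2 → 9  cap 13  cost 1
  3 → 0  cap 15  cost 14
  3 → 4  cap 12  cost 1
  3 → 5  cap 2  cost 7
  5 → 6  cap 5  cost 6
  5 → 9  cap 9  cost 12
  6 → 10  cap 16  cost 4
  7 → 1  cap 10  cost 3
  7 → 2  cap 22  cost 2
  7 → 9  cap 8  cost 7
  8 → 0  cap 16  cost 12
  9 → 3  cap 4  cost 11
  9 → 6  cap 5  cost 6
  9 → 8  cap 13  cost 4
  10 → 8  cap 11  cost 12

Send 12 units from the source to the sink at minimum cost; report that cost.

Minimum cost for 12 units: 110

shortest-cost path #1: 7→1→4 push 5 @ unit cost 7 (adds 35)
shortest-cost path #2: 7→2→4 push 1 @ unit cost 9 (adds 9)
shortest-cost path #3: 7→2→0→4 push 6 @ unit cost 11 (adds 66)
total cost = 110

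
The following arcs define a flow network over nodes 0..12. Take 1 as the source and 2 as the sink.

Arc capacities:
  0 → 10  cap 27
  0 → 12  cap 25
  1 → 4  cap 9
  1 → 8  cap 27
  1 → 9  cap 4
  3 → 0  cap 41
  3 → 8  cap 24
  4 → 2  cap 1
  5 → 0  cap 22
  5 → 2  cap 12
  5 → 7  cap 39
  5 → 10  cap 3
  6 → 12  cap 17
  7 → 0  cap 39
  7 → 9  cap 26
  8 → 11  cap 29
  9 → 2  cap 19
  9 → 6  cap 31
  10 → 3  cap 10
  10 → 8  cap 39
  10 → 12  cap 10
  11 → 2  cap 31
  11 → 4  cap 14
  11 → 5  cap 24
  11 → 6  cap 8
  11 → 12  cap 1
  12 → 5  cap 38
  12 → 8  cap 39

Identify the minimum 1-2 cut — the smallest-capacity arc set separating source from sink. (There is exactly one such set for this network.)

augment #1: 1→4→2 push 1
augment #2: 1→9→2 push 4
augment #3: 1→8→11→2 push 27
max flow = 32; residual-reachable set from 1 gives S-side
cut edges (S→T): {(1,8), (1,9), (4,2)} total cap 32

Min-cut arcs: {(1,8), (1,9), (4,2)} (total capacity 32)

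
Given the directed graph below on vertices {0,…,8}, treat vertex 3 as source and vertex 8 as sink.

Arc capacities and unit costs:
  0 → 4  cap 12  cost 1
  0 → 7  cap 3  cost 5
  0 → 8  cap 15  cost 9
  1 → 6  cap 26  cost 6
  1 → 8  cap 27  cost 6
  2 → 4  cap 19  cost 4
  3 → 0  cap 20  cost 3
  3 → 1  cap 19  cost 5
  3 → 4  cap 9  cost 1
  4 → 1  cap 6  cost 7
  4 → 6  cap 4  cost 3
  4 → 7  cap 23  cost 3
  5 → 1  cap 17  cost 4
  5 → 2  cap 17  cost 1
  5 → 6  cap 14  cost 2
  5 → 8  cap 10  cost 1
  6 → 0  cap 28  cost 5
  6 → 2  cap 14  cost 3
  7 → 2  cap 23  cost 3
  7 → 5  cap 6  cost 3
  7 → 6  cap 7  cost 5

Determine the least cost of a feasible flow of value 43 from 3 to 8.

Minimum cost for 43 units: 479

shortest-cost path #1: 3→4→7→5→8 push 6 @ unit cost 8 (adds 48)
shortest-cost path #2: 3→1→8 push 19 @ unit cost 11 (adds 209)
shortest-cost path #3: 3→0→8 push 15 @ unit cost 12 (adds 180)
shortest-cost path #4: 3→4→1→8 push 3 @ unit cost 14 (adds 42)
total cost = 479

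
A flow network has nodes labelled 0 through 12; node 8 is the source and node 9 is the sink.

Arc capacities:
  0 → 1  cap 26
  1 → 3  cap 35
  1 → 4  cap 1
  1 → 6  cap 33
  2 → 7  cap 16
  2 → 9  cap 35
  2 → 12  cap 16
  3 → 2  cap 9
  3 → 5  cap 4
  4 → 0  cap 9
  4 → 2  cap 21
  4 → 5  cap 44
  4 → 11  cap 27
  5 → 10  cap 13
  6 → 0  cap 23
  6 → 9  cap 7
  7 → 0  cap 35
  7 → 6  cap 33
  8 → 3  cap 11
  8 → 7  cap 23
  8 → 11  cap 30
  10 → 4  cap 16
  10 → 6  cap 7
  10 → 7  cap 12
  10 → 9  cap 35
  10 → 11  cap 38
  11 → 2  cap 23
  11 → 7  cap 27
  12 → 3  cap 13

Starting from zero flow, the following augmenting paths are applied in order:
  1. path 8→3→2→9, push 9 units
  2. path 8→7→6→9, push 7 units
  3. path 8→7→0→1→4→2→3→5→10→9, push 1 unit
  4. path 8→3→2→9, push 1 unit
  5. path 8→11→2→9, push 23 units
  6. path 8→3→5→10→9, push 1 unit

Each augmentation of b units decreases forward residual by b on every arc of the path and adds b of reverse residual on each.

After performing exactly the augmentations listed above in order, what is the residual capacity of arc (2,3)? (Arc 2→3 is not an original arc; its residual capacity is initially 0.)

Residual capacity of (2,3): 9

after path 1 (8→3→2→9, push 9): res(2,3)=9
after path 2 (8→7→6→9, push 7): res(2,3)=9
after path 3 (8→7→0→1→4→2→3→5→10→9, push 1): res(2,3)=8
after path 4 (8→3→2→9, push 1): res(2,3)=9
after path 5 (8→11→2→9, push 23): res(2,3)=9
after path 6 (8→3→5→10→9, push 1): res(2,3)=9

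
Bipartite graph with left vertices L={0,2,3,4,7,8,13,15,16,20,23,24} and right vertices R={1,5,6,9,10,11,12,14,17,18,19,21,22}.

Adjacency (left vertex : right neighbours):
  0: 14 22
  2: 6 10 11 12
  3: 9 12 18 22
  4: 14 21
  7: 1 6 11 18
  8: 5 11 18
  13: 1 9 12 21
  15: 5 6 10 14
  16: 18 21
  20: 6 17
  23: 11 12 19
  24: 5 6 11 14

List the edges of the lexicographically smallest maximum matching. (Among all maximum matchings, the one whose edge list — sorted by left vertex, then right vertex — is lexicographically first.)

|M| = 12 (so the lex-smallest maximum matching has 12 edges)
process left vertices in ascending order; for each, take the smallest-labelled available neighbour that still permits 12 edges overall, or leave it unmatched if none does
lex-smallest matching: {0-14, 2-6, 3-9, 4-21, 7-1, 8-5, 13-12, 15-10, 16-18, 20-17, 23-19, 24-11}

Lex-smallest maximum matching: {(0,14), (2,6), (3,9), (4,21), (7,1), (8,5), (13,12), (15,10), (16,18), (20,17), (23,19), (24,11)}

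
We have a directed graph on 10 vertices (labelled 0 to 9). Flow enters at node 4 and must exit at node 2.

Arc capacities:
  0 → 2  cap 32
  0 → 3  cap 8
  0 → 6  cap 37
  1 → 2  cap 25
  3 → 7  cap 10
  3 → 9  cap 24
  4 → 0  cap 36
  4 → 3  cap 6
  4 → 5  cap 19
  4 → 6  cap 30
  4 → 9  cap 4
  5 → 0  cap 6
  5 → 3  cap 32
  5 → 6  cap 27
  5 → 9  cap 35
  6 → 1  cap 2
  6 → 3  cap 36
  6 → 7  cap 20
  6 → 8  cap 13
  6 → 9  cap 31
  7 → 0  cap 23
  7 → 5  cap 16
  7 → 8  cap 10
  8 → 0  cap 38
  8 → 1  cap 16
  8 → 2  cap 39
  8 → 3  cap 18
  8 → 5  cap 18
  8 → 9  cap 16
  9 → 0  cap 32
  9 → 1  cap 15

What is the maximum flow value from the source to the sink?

Maximum flow value: 72

augment #1: 4→0→2 bottleneck 32, total now 32
augment #2: 4→6→1→2 bottleneck 2, total now 34
augment #3: 4→6→8→2 bottleneck 13, total now 47
augment #4: 4→9→1→2 bottleneck 4, total now 51
augment #5: 4→3→7→8→2 bottleneck 6, total now 57
augment #6: 4→5→9→1→2 bottleneck 11, total now 68
augment #7: 4→6→7→8→2 bottleneck 4, total now 72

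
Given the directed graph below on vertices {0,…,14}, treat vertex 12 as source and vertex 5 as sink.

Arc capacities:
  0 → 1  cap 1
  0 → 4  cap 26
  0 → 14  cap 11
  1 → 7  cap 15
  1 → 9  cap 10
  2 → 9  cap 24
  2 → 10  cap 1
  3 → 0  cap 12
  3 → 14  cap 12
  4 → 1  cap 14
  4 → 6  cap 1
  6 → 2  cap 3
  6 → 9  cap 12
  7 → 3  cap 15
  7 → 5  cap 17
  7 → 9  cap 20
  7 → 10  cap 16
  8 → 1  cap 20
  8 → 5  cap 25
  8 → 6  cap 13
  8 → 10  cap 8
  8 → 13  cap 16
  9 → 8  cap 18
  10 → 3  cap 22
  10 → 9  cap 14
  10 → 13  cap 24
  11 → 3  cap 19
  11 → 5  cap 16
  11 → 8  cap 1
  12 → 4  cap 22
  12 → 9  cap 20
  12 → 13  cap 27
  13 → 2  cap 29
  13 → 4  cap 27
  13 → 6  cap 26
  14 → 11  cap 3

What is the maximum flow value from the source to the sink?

Maximum flow value: 33

augment #1: 12→9→8→5 bottleneck 18, total now 18
augment #2: 12→4→1→7→5 bottleneck 14, total now 32
augment #3: 12→13→2→10→3→14→11→5 bottleneck 1, total now 33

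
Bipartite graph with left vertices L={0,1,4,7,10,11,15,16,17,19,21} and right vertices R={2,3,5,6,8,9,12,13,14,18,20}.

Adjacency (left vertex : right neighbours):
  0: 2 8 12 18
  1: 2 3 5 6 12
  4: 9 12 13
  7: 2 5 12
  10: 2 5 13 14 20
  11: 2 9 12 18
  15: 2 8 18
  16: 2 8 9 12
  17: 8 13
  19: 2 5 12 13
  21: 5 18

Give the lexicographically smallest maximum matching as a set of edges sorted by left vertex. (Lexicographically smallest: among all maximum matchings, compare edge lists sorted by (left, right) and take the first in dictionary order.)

Lex-smallest maximum matching: {(0,2), (1,3), (4,9), (7,5), (10,14), (11,12), (15,8), (17,13), (21,18)}

|M| = 9 (so the lex-smallest maximum matching has 9 edges)
process left vertices in ascending order; for each, take the smallest-labelled available neighbour that still permits 9 edges overall, or leave it unmatched if none does
lex-smallest matching: {0-2, 1-3, 4-9, 7-5, 10-14, 11-12, 15-8, 17-13, 21-18}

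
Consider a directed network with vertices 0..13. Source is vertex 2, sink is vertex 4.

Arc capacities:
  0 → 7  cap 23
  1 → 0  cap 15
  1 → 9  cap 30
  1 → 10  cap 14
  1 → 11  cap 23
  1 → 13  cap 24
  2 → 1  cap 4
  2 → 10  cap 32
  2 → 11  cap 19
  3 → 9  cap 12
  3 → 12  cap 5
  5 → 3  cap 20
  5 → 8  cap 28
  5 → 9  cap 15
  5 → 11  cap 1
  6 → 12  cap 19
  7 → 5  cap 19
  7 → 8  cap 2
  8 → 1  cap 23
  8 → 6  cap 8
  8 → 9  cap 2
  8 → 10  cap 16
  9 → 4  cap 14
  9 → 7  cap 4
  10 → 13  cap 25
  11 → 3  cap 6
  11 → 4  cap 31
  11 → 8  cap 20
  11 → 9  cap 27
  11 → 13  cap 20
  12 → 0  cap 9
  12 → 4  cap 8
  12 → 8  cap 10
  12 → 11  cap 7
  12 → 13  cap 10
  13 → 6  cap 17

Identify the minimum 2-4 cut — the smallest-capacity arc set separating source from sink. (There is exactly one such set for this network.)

Min-cut arcs: {(2,1), (2,11), (13,6)} (total capacity 40)

augment #1: 2→11→4 push 19
augment #2: 2→1→9→4 push 4
augment #3: 2→10→13→6→12→4 push 8
augment #4: 2→10→13→6→12→11→4 push 7
augment #5: 2→10→13→6→12→8→9→4 push 2
max flow = 40; residual-reachable set from 2 gives S-side
cut edges (S→T): {(2,1), (2,11), (13,6)} total cap 40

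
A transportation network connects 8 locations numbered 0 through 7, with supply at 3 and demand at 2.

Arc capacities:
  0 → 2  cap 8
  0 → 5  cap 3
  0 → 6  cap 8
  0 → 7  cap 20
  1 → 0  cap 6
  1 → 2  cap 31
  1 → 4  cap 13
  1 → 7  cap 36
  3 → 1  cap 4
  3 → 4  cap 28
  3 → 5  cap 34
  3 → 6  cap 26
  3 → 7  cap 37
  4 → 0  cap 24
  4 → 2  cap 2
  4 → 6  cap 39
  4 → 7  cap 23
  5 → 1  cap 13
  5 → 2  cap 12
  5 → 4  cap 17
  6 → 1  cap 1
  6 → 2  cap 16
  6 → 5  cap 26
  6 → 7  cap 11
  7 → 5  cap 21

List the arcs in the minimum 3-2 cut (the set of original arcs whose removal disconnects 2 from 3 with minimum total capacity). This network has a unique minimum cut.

Min-cut arcs: {(0,2), (3,1), (4,2), (5,1), (5,2), (6,1), (6,2)} (total capacity 56)

augment #1: 3→1→2 push 4
augment #2: 3→4→2 push 2
augment #3: 3→5→2 push 12
augment #4: 3→6→2 push 16
augment #5: 3→4→0→2 push 8
augment #6: 3→5→1→2 push 13
augment #7: 3→6→1→2 push 1
max flow = 56; residual-reachable set from 3 gives S-side
cut edges (S→T): {(0,2), (3,1), (4,2), (5,1), (5,2), (6,1), (6,2)} total cap 56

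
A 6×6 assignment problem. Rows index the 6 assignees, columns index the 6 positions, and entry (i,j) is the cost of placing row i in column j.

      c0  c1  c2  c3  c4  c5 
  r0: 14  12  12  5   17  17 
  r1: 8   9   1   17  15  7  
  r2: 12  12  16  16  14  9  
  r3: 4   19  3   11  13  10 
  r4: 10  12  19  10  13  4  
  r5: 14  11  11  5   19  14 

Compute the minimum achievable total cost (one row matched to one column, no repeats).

Minimum assignment cost: 39

optimal assignment: row0→col3 (cost 5), row1→col2 (cost 1), row2→col4 (cost 14), row3→col0 (cost 4), row4→col5 (cost 4), row5→col1 (cost 11)
total = 5 + 1 + 14 + 4 + 4 + 11 = 39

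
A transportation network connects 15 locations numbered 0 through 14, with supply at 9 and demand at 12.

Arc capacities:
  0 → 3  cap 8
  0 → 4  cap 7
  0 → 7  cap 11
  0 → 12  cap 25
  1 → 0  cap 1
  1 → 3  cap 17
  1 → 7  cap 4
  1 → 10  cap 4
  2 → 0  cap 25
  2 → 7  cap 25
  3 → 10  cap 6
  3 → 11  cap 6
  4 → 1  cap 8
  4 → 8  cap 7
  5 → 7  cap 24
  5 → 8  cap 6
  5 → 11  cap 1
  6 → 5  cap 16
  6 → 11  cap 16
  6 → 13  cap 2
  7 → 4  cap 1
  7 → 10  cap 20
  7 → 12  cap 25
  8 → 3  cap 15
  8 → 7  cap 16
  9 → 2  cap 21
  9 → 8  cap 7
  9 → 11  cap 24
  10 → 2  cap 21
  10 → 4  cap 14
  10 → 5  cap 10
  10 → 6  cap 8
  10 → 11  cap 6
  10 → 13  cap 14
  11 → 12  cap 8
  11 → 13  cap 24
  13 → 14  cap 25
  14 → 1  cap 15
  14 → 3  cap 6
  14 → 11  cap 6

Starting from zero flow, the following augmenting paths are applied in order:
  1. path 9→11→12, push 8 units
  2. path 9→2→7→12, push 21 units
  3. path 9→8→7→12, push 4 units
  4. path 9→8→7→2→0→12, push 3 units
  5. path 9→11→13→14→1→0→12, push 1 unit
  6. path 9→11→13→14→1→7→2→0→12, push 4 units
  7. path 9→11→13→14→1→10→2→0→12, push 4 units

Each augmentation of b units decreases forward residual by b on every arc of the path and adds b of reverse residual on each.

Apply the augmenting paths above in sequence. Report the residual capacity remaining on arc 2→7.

Residual capacity of (2,7): 11

after path 1 (9→11→12, push 8): res(2,7)=25
after path 2 (9→2→7→12, push 21): res(2,7)=4
after path 3 (9→8→7→12, push 4): res(2,7)=4
after path 4 (9→8→7→2→0→12, push 3): res(2,7)=7
after path 5 (9→11→13→14→1→0→12, push 1): res(2,7)=7
after path 6 (9→11→13→14→1→7→2→0→12, push 4): res(2,7)=11
after path 7 (9→11→13→14→1→10→2→0→12, push 4): res(2,7)=11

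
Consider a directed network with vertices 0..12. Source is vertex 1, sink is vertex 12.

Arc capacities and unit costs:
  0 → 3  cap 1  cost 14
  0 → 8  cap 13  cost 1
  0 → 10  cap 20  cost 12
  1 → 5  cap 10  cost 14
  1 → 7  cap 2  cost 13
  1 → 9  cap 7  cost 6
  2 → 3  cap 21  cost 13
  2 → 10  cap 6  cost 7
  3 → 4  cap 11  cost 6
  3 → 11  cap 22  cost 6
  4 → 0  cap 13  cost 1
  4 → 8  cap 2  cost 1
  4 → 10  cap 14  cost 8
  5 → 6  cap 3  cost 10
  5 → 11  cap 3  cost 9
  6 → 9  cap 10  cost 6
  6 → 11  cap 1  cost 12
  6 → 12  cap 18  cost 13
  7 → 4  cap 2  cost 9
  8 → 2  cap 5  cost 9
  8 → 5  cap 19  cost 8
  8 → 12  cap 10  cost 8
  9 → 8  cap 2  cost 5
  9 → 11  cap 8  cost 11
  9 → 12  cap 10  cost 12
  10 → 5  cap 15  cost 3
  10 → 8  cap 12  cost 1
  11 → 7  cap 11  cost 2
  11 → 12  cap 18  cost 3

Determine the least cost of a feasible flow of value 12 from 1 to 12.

Minimum cost for 12 units: 266

shortest-cost path #1: 1→9→12 push 7 @ unit cost 18 (adds 126)
shortest-cost path #2: 1→5→11→12 push 3 @ unit cost 26 (adds 78)
shortest-cost path #3: 1→7→4→8→12 push 2 @ unit cost 31 (adds 62)
total cost = 266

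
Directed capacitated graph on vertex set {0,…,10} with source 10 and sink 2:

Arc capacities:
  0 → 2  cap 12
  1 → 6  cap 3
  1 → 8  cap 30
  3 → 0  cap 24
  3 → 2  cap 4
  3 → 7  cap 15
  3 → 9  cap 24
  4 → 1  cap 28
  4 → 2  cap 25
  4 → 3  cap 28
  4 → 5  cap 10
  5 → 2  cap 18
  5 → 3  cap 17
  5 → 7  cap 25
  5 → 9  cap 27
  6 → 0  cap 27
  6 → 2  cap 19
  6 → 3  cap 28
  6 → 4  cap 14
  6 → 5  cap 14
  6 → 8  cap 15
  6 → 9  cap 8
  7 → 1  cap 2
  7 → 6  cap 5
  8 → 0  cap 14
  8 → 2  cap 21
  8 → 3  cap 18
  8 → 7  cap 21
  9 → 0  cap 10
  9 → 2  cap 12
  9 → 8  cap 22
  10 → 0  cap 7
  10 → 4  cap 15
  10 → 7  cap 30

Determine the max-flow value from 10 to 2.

Maximum flow value: 29

augment #1: 10→0→2 bottleneck 7, total now 7
augment #2: 10→4→2 bottleneck 15, total now 22
augment #3: 10→7→6→2 bottleneck 5, total now 27
augment #4: 10→7→1→6→2 bottleneck 2, total now 29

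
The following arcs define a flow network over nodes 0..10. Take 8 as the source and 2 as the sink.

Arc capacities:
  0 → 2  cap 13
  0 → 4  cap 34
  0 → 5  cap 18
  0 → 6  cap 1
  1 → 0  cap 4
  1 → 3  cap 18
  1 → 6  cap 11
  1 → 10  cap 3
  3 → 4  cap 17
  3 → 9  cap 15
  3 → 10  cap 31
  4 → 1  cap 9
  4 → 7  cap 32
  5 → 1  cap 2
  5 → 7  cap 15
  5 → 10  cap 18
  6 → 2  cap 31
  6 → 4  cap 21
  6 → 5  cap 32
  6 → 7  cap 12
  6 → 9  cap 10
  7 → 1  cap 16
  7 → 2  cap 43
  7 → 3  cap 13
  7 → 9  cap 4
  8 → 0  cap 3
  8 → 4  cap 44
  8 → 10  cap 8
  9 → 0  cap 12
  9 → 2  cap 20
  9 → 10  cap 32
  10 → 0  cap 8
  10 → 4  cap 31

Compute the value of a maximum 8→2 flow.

augment #1: 8→0→2 bottleneck 3, total now 3
augment #2: 8→4→7→2 bottleneck 32, total now 35
augment #3: 8→10→0→2 bottleneck 8, total now 43
augment #4: 8→4→1→0→2 bottleneck 2, total now 45
augment #5: 8→4→1→6→2 bottleneck 7, total now 52

Maximum flow value: 52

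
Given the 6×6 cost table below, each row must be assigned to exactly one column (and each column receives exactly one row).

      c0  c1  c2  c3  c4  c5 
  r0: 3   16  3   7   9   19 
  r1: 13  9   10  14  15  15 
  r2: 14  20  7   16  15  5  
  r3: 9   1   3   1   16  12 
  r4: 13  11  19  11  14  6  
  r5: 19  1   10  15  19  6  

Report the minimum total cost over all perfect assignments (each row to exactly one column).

optimal assignment: row0→col0 (cost 3), row1→col4 (cost 15), row2→col2 (cost 7), row3→col3 (cost 1), row4→col5 (cost 6), row5→col1 (cost 1)
total = 3 + 15 + 7 + 1 + 6 + 1 = 33

Minimum assignment cost: 33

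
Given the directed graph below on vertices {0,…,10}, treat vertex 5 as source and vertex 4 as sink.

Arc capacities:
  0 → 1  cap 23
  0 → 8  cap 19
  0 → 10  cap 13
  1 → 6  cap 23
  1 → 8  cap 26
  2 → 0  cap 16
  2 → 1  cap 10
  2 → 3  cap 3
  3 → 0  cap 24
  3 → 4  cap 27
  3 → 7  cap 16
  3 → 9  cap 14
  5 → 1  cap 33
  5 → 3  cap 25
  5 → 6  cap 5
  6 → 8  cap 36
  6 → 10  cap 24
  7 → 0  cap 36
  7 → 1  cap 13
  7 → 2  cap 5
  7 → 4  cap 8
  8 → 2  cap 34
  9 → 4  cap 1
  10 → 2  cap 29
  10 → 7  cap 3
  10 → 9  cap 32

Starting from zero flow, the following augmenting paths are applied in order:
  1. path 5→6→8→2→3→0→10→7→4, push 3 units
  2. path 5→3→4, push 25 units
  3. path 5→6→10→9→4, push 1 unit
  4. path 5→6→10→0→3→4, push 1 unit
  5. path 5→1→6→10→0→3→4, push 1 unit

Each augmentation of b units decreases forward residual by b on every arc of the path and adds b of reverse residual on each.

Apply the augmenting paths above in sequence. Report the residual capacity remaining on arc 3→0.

after path 1 (5→6→8→2→3→0→10→7→4, push 3): res(3,0)=21
after path 2 (5→3→4, push 25): res(3,0)=21
after path 3 (5→6→10→9→4, push 1): res(3,0)=21
after path 4 (5→6→10→0→3→4, push 1): res(3,0)=22
after path 5 (5→1→6→10→0→3→4, push 1): res(3,0)=23

Residual capacity of (3,0): 23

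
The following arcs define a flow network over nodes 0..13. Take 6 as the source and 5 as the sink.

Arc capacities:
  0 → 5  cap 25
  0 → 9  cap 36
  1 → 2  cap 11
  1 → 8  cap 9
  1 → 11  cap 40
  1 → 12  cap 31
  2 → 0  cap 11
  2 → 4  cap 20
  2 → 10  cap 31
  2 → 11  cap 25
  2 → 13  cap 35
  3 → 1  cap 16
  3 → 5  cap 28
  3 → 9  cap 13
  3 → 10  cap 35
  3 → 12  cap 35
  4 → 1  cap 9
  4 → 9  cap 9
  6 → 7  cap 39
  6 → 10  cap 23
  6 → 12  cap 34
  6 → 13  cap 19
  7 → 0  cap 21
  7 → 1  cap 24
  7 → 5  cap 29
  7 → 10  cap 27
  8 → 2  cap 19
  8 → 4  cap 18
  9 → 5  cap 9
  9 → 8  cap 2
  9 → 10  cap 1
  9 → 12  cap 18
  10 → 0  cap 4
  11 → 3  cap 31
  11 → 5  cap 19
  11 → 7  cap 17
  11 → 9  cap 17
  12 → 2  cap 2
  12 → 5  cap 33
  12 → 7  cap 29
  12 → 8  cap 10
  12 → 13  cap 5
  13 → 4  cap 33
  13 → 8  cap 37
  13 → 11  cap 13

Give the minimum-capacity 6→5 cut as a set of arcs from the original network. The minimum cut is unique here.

Min-cut arcs: {(6,7), (6,12), (6,13), (10,0)} (total capacity 96)

augment #1: 6→7→5 push 29
augment #2: 6→12→5 push 33
augment #3: 6→7→0→5 push 10
augment #4: 6→10→0→5 push 4
augment #5: 6→13→11→5 push 13
augment #6: 6→12→2→0→5 push 1
augment #7: 6→13→4→9→5 push 6
max flow = 96; residual-reachable set from 6 gives S-side
cut edges (S→T): {(6,7), (6,12), (6,13), (10,0)} total cap 96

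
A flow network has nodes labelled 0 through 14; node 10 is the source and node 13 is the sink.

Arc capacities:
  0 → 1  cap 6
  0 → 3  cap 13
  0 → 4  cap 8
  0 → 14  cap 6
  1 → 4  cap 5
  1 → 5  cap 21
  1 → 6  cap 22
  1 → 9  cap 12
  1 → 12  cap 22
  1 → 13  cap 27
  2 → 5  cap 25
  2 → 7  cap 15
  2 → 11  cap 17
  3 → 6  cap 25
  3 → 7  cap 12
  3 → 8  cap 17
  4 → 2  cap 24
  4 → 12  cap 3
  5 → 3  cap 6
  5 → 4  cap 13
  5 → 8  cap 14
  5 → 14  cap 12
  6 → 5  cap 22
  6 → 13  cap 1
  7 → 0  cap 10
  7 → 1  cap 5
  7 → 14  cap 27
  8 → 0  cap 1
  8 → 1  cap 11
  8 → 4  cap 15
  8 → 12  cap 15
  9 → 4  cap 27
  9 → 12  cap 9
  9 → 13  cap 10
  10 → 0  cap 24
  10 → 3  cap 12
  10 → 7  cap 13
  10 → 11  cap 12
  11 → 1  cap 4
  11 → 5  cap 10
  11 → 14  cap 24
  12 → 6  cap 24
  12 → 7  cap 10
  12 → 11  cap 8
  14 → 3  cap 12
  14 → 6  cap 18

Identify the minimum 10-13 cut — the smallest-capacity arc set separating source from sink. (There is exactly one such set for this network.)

Min-cut arcs: {(0,1), (6,13), (7,1), (8,1), (11,1)} (total capacity 27)

augment #1: 10→0→1→13 push 6
augment #2: 10→3→6→13 push 1
augment #3: 10→7→1→13 push 5
augment #4: 10→11→1→13 push 4
augment #5: 10→3→8→1→13 push 11
max flow = 27; residual-reachable set from 10 gives S-side
cut edges (S→T): {(0,1), (6,13), (7,1), (8,1), (11,1)} total cap 27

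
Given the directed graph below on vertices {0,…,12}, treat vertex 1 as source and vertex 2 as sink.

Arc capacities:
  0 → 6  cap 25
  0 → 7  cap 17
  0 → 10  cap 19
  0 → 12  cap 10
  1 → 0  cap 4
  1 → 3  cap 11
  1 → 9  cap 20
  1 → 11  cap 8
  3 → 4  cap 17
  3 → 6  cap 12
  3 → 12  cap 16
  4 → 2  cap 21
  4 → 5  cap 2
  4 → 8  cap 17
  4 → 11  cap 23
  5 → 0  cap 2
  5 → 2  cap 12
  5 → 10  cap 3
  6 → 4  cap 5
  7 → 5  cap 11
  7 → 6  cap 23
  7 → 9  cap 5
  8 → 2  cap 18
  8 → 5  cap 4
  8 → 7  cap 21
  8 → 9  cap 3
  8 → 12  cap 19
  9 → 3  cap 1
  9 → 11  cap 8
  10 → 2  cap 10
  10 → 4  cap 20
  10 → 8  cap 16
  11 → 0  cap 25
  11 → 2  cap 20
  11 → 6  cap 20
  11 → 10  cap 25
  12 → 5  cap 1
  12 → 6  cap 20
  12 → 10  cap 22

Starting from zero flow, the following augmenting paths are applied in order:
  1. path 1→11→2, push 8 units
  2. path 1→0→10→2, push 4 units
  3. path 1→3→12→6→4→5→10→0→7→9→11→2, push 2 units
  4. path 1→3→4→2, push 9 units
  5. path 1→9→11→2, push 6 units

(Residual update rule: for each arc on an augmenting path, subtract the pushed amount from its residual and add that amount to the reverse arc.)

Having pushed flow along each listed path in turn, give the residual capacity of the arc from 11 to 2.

after path 1 (1→11→2, push 8): res(11,2)=12
after path 2 (1→0→10→2, push 4): res(11,2)=12
after path 3 (1→3→12→6→4→5→10→0→7→9→11→2, push 2): res(11,2)=10
after path 4 (1→3→4→2, push 9): res(11,2)=10
after path 5 (1→9→11→2, push 6): res(11,2)=4

Residual capacity of (11,2): 4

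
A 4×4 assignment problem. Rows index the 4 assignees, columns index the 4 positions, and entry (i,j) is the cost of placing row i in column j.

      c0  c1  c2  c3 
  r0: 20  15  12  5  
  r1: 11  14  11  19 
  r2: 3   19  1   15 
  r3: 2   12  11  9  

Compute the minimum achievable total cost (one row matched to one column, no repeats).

optimal assignment: row0→col3 (cost 5), row1→col1 (cost 14), row2→col2 (cost 1), row3→col0 (cost 2)
total = 5 + 14 + 1 + 2 = 22

Minimum assignment cost: 22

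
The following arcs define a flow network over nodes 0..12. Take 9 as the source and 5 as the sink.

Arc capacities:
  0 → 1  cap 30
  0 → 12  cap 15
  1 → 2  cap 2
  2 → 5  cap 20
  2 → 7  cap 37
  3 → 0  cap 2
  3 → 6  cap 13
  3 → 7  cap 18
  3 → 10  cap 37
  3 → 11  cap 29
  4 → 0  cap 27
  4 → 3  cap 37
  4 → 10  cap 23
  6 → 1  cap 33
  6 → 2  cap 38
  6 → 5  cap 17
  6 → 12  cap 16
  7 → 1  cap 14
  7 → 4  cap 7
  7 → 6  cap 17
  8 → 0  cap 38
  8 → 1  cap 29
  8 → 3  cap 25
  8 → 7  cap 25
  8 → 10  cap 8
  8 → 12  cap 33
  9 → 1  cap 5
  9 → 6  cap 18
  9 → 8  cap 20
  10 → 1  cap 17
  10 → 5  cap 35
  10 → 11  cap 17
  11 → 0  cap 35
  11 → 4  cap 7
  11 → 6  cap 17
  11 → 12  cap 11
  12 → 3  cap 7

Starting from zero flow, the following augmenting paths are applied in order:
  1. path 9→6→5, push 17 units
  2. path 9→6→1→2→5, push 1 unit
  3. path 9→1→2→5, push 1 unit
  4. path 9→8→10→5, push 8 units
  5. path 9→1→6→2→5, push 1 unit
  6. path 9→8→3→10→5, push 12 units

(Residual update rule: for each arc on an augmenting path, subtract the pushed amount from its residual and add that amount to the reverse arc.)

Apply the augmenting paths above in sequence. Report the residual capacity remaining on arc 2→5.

after path 1 (9→6→5, push 17): res(2,5)=20
after path 2 (9→6→1→2→5, push 1): res(2,5)=19
after path 3 (9→1→2→5, push 1): res(2,5)=18
after path 4 (9→8→10→5, push 8): res(2,5)=18
after path 5 (9→1→6→2→5, push 1): res(2,5)=17
after path 6 (9→8→3→10→5, push 12): res(2,5)=17

Residual capacity of (2,5): 17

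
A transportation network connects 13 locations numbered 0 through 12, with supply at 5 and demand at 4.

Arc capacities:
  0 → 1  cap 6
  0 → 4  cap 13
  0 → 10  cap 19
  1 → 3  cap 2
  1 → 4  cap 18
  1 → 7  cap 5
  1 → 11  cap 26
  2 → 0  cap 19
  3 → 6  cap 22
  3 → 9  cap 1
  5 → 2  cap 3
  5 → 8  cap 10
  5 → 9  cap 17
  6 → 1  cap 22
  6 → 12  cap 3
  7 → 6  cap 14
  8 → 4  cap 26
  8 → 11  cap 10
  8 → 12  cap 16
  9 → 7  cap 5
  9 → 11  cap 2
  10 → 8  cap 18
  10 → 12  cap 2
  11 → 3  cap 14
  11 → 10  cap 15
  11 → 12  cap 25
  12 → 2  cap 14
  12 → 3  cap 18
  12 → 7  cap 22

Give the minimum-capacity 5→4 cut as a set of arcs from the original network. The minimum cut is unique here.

Min-cut arcs: {(5,2), (5,8), (9,7), (9,11)} (total capacity 20)

augment #1: 5→8→4 push 10
augment #2: 5→2→0→4 push 3
augment #3: 5→9→7→6→1→4 push 5
augment #4: 5→9→11→10→8→4 push 2
max flow = 20; residual-reachable set from 5 gives S-side
cut edges (S→T): {(5,2), (5,8), (9,7), (9,11)} total cap 20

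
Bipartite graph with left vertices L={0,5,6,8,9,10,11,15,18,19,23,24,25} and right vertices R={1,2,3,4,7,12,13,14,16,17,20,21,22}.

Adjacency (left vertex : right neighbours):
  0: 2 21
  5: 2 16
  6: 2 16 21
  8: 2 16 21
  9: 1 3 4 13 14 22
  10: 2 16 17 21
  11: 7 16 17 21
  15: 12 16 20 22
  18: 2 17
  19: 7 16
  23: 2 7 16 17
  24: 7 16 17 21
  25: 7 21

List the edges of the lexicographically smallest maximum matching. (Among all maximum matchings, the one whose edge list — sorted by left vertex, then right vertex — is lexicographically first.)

Lex-smallest maximum matching: {(0,2), (5,16), (6,21), (9,1), (10,17), (11,7), (15,12)}

|M| = 7 (so the lex-smallest maximum matching has 7 edges)
process left vertices in ascending order; for each, take the smallest-labelled available neighbour that still permits 7 edges overall, or leave it unmatched if none does
lex-smallest matching: {0-2, 5-16, 6-21, 9-1, 10-17, 11-7, 15-12}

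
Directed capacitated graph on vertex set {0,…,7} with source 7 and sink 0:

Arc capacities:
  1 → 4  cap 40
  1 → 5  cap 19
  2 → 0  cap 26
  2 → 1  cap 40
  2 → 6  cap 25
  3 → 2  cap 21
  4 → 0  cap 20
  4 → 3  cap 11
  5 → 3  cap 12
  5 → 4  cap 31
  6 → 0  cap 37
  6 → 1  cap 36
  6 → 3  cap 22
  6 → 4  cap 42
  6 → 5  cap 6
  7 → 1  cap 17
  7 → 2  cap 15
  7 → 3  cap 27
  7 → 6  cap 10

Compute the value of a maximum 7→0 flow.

Maximum flow value: 63

augment #1: 7→2→0 bottleneck 15, total now 15
augment #2: 7→6→0 bottleneck 10, total now 25
augment #3: 7→1→4→0 bottleneck 17, total now 42
augment #4: 7→3→2→0 bottleneck 11, total now 53
augment #5: 7→3→2→6→0 bottleneck 10, total now 63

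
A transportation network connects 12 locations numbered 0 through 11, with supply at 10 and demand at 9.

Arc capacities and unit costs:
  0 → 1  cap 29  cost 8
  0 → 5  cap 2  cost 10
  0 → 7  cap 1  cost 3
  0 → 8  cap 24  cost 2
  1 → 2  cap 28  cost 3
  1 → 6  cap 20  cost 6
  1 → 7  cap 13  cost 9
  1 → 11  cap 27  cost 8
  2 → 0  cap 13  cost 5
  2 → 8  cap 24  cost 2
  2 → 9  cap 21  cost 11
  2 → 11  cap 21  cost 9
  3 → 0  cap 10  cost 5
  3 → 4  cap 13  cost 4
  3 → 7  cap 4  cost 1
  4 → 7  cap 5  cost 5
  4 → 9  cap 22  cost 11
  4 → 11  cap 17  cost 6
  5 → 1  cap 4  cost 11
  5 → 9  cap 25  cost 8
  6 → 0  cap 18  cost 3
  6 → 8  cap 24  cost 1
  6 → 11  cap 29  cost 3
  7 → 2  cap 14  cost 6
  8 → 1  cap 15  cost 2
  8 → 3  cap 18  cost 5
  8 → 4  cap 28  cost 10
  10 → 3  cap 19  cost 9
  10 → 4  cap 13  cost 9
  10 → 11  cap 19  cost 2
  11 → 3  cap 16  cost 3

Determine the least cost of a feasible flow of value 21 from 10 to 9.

Minimum cost for 21 units: 420

shortest-cost path #1: 10→4→9 push 13 @ unit cost 20 (adds 260)
shortest-cost path #2: 10→11→3→4→9 push 8 @ unit cost 20 (adds 160)
total cost = 420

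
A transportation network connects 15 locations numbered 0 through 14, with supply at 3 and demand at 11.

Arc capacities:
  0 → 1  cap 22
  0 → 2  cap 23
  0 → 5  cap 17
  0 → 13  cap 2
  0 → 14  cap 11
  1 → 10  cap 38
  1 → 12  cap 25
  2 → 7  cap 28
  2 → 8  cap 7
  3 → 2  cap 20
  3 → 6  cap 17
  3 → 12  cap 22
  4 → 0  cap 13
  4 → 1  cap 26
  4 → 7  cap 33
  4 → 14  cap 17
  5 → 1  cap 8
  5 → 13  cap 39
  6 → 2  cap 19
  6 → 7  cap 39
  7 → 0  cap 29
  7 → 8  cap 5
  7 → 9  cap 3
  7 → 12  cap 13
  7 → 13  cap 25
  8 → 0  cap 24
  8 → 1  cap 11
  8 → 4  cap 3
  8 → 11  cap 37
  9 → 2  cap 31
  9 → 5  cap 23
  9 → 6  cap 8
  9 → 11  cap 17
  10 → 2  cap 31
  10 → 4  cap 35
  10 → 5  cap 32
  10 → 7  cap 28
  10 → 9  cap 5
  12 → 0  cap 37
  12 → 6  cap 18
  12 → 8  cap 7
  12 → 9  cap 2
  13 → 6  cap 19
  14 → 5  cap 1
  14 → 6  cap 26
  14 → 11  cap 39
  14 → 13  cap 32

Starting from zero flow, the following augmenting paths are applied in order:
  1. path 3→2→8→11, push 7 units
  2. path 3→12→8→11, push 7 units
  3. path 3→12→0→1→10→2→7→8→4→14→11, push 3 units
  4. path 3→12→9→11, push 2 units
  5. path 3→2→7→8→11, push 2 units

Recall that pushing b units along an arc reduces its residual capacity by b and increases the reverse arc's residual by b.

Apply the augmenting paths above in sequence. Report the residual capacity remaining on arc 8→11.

after path 1 (3→2→8→11, push 7): res(8,11)=30
after path 2 (3→12→8→11, push 7): res(8,11)=23
after path 3 (3→12→0→1→10→2→7→8→4→14→11, push 3): res(8,11)=23
after path 4 (3→12→9→11, push 2): res(8,11)=23
after path 5 (3→2→7→8→11, push 2): res(8,11)=21

Residual capacity of (8,11): 21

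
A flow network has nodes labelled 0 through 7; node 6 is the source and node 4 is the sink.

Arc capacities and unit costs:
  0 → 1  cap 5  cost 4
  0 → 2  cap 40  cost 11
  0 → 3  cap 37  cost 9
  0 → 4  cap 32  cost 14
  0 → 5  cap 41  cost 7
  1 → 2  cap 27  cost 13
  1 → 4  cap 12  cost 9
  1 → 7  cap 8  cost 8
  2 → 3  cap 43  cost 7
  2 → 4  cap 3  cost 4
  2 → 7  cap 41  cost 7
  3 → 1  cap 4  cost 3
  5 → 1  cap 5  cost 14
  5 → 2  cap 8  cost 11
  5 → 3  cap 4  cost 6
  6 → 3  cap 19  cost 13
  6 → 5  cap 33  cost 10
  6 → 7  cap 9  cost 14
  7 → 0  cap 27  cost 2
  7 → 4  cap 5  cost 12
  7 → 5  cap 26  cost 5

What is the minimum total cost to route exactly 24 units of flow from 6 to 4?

Minimum cost for 24 units: 719

shortest-cost path #1: 6→3→1→4 push 4 @ unit cost 25 (adds 100)
shortest-cost path #2: 6→5→2→4 push 3 @ unit cost 25 (adds 75)
shortest-cost path #3: 6→7→4 push 5 @ unit cost 26 (adds 130)
shortest-cost path #4: 6→7→0→1→4 push 4 @ unit cost 29 (adds 116)
shortest-cost path #5: 6→5→1→4 push 4 @ unit cost 33 (adds 132)
shortest-cost path #6: 6→5→1→0→4 push 1 @ unit cost 34 (adds 34)
shortest-cost path #7: 6→5→2→7→0→4 push 3 @ unit cost 44 (adds 132)
total cost = 719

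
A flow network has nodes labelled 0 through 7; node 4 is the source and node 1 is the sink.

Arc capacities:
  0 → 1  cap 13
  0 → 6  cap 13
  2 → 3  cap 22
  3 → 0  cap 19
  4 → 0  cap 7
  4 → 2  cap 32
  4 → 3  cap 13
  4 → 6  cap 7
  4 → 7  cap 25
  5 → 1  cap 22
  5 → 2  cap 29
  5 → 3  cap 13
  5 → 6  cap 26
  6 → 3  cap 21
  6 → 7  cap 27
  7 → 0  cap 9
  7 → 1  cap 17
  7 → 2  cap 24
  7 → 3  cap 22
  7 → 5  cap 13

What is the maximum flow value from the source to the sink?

augment #1: 4→0→1 bottleneck 7, total now 7
augment #2: 4→7→1 bottleneck 17, total now 24
augment #3: 4→3→0→1 bottleneck 6, total now 30
augment #4: 4→7→5→1 bottleneck 8, total now 38
augment #5: 4→6→7→5→1 bottleneck 5, total now 43

Maximum flow value: 43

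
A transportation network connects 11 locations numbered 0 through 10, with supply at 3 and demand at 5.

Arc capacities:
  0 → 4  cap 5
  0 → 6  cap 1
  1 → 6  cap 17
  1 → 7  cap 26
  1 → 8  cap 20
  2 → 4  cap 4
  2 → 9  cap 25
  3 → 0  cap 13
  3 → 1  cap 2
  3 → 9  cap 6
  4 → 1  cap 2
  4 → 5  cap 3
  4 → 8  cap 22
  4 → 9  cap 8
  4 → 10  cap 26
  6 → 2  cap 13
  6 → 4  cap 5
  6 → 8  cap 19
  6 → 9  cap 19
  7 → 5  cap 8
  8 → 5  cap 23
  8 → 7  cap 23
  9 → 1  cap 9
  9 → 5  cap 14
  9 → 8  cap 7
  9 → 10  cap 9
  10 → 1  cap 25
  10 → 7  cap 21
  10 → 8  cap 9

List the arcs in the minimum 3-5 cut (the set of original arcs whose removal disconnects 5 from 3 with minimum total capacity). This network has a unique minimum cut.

augment #1: 3→9→5 push 6
augment #2: 3→0→4→5 push 3
augment #3: 3→1→7→5 push 2
augment #4: 3→0→4→8→5 push 2
augment #5: 3→0→6→8→5 push 1
max flow = 14; residual-reachable set from 3 gives S-side
cut edges (S→T): {(0,4), (0,6), (3,1), (3,9)} total cap 14

Min-cut arcs: {(0,4), (0,6), (3,1), (3,9)} (total capacity 14)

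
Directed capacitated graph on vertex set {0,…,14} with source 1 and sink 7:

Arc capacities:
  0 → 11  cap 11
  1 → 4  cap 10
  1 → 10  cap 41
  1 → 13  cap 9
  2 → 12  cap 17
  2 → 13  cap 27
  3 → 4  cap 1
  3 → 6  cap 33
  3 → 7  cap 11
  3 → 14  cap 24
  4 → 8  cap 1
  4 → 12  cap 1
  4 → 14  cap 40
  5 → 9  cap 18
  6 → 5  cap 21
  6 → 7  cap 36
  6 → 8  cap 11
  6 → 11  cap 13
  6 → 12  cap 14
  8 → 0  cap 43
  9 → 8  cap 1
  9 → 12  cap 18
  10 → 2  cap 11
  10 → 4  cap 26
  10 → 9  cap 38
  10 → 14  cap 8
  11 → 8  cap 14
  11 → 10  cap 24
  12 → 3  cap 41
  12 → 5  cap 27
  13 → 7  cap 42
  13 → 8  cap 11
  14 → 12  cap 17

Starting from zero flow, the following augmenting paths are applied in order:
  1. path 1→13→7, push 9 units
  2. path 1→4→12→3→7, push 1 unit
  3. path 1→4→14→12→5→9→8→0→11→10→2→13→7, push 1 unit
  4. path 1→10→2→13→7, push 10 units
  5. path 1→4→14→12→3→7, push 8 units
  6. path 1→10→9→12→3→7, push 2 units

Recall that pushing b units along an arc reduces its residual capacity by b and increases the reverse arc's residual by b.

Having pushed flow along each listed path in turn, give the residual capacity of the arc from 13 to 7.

after path 1 (1→13→7, push 9): res(13,7)=33
after path 2 (1→4→12→3→7, push 1): res(13,7)=33
after path 3 (1→4→14→12→5→9→8→0→11→10→2→13→7, push 1): res(13,7)=32
after path 4 (1→10→2→13→7, push 10): res(13,7)=22
after path 5 (1→4→14→12→3→7, push 8): res(13,7)=22
after path 6 (1→10→9→12→3→7, push 2): res(13,7)=22

Residual capacity of (13,7): 22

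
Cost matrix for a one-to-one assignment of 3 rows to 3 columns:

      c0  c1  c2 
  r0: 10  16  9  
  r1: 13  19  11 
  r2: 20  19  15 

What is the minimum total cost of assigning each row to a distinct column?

optimal assignment: row0→col0 (cost 10), row1→col2 (cost 11), row2→col1 (cost 19)
total = 10 + 11 + 19 = 40

Minimum assignment cost: 40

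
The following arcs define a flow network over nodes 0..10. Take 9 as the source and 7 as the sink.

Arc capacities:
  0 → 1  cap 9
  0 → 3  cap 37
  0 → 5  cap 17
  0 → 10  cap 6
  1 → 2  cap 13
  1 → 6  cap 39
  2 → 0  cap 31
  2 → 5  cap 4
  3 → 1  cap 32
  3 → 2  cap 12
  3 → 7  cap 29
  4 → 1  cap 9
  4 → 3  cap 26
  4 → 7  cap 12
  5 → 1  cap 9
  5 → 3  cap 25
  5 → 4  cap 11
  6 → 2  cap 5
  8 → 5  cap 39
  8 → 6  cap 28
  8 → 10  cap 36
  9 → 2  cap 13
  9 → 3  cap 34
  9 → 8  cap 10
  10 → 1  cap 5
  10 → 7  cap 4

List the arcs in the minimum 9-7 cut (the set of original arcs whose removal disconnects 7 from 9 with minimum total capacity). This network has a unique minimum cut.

augment #1: 9→3→7 push 29
augment #2: 9→8→10→7 push 4
augment #3: 9→2→5→4→7 push 4
augment #4: 9→8→5→4→7 push 6
augment #5: 9→2→0→5→4→7 push 1
max flow = 44; residual-reachable set from 9 gives S-side
cut edges (S→T): {(3,7), (5,4), (10,7)} total cap 44

Min-cut arcs: {(3,7), (5,4), (10,7)} (total capacity 44)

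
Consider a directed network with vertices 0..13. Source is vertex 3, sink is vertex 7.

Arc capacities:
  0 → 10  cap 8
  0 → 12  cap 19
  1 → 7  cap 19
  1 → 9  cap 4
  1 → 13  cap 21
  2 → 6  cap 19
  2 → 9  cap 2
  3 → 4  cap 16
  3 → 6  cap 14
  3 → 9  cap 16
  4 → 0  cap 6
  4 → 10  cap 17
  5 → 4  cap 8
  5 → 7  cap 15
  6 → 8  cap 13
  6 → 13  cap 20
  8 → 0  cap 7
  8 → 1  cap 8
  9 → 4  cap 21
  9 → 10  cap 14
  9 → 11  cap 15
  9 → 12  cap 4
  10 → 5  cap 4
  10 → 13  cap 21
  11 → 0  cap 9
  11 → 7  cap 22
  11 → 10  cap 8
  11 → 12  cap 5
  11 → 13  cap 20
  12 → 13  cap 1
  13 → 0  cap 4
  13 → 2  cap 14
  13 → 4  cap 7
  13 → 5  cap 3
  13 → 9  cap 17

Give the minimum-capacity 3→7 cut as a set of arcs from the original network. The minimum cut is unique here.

Min-cut arcs: {(8,1), (9,11), (10,5), (13,5)} (total capacity 30)

augment #1: 3→9→11→7 push 15
augment #2: 3→4→10→5→7 push 4
augment #3: 3→6→8→1→7 push 8
augment #4: 3→6→13→5→7 push 3
max flow = 30; residual-reachable set from 3 gives S-side
cut edges (S→T): {(8,1), (9,11), (10,5), (13,5)} total cap 30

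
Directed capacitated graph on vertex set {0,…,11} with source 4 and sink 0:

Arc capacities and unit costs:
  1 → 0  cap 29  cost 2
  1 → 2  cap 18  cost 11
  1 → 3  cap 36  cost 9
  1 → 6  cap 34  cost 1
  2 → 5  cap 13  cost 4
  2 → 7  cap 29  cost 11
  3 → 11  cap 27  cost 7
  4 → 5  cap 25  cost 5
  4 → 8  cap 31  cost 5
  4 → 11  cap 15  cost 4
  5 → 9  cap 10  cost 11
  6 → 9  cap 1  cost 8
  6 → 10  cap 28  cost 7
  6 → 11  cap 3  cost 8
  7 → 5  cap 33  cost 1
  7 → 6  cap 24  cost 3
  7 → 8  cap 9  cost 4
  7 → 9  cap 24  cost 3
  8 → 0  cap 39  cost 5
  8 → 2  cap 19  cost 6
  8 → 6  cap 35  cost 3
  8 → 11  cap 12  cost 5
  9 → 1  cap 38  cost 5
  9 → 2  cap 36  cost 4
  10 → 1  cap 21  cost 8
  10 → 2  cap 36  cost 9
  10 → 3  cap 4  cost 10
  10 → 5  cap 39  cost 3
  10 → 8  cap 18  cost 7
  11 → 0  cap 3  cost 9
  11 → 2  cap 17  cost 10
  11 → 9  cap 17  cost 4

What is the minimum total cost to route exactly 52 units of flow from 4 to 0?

Minimum cost for 52 units: 667

shortest-cost path #1: 4→8→0 push 31 @ unit cost 10 (adds 310)
shortest-cost path #2: 4→11→0 push 3 @ unit cost 13 (adds 39)
shortest-cost path #3: 4→11→9→1→0 push 12 @ unit cost 15 (adds 180)
shortest-cost path #4: 4→5→9→1→0 push 6 @ unit cost 23 (adds 138)
total cost = 667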